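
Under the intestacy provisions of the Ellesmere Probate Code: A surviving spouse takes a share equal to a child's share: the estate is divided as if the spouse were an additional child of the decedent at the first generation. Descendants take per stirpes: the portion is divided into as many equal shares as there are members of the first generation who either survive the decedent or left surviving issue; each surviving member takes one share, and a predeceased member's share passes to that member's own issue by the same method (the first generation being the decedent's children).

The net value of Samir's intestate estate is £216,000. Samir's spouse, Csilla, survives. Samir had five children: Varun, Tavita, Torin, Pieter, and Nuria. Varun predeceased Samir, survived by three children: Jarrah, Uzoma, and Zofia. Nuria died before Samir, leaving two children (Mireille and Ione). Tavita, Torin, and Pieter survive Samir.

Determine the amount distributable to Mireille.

The spouse counts as an additional share at the children's level, so there are 6 primary shares of £36,000. Csilla takes one such share (£36,000).
The children's combined portion (£180,000) is divided into 5 shares of £36,000: Tavita, Torin, and Pieter each take £36,000; Varun's £36,000 share passes to Varun's issue; Nuria's £36,000 share passes to Nuria's issue.
Varun's share (£36,000) is divided into 3 shares of £12,000: Jarrah, Uzoma, and Zofia each take £12,000.
Nuria's share (£36,000) is divided into 2 shares of £18,000: Mireille and Ione each take £18,000.

Mireille receives £18,000.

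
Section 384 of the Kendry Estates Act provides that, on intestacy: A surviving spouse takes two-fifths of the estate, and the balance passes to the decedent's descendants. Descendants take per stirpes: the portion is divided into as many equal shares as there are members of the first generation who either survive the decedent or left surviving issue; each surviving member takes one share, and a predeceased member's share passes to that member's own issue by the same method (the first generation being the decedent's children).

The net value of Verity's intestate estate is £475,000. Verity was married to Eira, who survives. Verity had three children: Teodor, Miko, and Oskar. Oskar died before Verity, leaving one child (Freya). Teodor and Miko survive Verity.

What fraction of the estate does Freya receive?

Eira takes two-fifths of £475,000 = £190,000. The remaining £285,000 passes to the descendants.
The descendants' portion (£285,000) is divided into 3 shares of £95,000: Teodor and Miko each take £95,000; Oskar's £95,000 share passes to Oskar's issue.
Oskar's share (£95,000) passes entirely to Freya.

Freya receives 1/5 of the estate.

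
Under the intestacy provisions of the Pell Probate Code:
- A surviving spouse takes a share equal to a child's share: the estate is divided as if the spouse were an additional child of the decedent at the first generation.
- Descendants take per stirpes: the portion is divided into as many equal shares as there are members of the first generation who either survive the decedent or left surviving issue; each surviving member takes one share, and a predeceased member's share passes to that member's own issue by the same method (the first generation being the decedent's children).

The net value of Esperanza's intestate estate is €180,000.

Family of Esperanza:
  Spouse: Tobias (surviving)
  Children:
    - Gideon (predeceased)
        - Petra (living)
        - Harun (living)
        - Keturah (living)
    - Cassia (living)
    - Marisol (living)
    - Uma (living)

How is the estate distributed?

The spouse counts as an additional share at the children's level, so there are 5 primary shares of €36,000. Tobias takes one such share (€36,000).
The children's combined portion (€144,000) is divided into 4 shares of €36,000: Cassia, Marisol, and Uma each take €36,000; Gideon's €36,000 share passes to Gideon's issue.
Gideon's share (€36,000) is divided into 3 shares of €12,000: Petra, Harun, and Keturah each take €12,000.

Tobias: €36,000; Petra: €12,000; Harun: €12,000; Keturah: €12,000; Cassia: €36,000; Marisol: €36,000; Uma: €36,000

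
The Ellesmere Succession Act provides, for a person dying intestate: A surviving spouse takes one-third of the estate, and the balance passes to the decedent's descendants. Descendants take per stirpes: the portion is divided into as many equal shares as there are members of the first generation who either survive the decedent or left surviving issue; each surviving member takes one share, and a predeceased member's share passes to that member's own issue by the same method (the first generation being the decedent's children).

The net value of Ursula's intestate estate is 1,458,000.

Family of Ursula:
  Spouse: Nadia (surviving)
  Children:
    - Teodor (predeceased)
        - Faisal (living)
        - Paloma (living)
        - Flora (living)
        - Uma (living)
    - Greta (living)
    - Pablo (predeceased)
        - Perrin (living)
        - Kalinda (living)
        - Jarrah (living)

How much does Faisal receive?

Nadia takes one-third of 1,458,000 = 486,000. The remaining 972,000 passes to the descendants.
The descendants' portion (972,000) is divided into 3 shares of 324,000: Greta takes 324,000; Teodor's 324,000 share passes to Teodor's issue; Pablo's 324,000 share passes to Pablo's issue.
Teodor's share (324,000) is divided into 4 shares of 81,000: Faisal, Paloma, Flora, and Uma each take 81,000.
Pablo's share (324,000) is divided into 3 shares of 108,000: Perrin, Kalinda, and Jarrah each take 108,000.

Faisal receives 81,000.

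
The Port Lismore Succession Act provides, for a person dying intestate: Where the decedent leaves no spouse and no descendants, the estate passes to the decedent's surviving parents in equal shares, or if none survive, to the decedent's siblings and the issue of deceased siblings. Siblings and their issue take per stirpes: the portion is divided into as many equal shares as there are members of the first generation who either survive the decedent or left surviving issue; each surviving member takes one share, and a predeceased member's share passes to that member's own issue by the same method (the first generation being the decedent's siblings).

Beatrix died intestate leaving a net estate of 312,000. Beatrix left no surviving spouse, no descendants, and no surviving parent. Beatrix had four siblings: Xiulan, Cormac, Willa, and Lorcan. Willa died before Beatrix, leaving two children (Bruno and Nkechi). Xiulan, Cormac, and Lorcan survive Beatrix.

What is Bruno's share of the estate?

The entire 312,000 passes to the siblings and their issue.
That amount (312,000) is divided into 4 shares of 78,000: Xiulan, Cormac, and Lorcan each take 78,000; Willa's 78,000 share passes to Willa's issue.
Willa's share (78,000) is divided into 2 shares of 39,000: Bruno and Nkechi each take 39,000.

Bruno receives 39,000.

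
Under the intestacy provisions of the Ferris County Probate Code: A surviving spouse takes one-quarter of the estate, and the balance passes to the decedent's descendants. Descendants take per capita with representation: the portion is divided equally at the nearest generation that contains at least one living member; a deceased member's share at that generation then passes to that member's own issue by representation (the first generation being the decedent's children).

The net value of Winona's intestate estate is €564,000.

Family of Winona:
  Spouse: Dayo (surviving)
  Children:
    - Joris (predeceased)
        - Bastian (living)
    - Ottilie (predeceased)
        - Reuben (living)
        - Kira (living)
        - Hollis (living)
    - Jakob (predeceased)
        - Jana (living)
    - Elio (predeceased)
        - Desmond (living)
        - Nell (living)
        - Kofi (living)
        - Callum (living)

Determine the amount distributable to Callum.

Dayo takes one-quarter of €564,000 = €141,000. The remaining €423,000 passes to the descendants.
No child survives, so the initial division is made at the grandchildren's generation.
The descendants' portion (€423,000) is divided into 9 shares of €47,000: Bastian, Reuben, Kira, Hollis, Jana, Desmond, Nell, Kofi, and Callum each take €47,000.

Callum receives €47,000.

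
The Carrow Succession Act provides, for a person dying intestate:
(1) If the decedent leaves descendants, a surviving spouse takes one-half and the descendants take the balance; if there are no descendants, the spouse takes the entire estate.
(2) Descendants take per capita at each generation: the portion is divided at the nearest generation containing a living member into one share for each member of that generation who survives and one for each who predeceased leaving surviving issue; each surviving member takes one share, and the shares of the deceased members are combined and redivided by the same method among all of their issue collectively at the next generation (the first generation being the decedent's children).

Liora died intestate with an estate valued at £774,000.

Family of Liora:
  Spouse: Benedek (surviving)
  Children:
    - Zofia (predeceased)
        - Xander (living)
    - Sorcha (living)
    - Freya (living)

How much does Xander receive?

Xander receives £129,000.

Benedek takes one-half of £774,000 = £387,000. The remaining £387,000 passes to the descendants.
The descendants' portion (£387,000) is divided at the children's generation into 3 shares of £129,000. Sorcha and Freya each take £129,000. The remaining share for the deceased Zofia (£129,000) is carried to the next generation.
That pool (£129,000) passes entirely to Xander, the sole taker at the grandchildren's generation.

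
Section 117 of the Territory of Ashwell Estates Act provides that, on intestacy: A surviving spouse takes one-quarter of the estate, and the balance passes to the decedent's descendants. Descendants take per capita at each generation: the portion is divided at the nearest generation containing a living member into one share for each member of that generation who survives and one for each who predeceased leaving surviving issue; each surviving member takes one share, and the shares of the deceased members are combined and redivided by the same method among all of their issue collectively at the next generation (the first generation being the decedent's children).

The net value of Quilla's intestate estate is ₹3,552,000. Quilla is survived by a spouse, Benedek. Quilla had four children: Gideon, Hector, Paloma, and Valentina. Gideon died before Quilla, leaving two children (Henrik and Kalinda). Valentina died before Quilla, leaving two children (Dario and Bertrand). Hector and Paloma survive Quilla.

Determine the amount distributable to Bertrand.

Benedek takes one-quarter of ₹3,552,000 = ₹888,000. The remaining ₹2,664,000 passes to the descendants.
The descendants' portion (₹2,664,000) is divided at the children's generation into 4 shares of ₹666,000. Hector and Paloma each take ₹666,000. The 2 shares of the deceased (Gideon and Valentina) are combined into a pool of ₹1,332,000.
That pool (₹1,332,000) is divided at the grandchildren's generation equally among Henrik, Kalinda, Dario, and Bertrand: ₹333,000 each.

Bertrand receives ₹333,000.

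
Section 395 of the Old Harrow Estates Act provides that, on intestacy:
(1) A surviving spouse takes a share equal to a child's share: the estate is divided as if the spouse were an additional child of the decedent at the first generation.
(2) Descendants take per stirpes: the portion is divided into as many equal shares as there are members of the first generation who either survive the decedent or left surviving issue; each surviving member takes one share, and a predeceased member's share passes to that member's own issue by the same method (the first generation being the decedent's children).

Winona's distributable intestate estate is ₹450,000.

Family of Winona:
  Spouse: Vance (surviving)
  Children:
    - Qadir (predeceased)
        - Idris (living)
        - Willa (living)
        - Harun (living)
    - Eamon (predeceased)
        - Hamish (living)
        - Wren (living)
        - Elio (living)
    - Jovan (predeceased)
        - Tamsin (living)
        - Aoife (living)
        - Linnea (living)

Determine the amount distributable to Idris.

Idris receives ₹37,500.

The spouse counts as an additional share at the children's level, so there are 4 primary shares of ₹112,500. Vance takes one such share (₹112,500).
The children's combined portion (₹337,500) is divided into 3 shares of ₹112,500: Qadir's ₹112,500 share passes to Qadir's issue; Eamon's ₹112,500 share passes to Eamon's issue; Jovan's ₹112,500 share passes to Jovan's issue.
Qadir's share (₹112,500) is divided into 3 shares of ₹37,500: Idris, Willa, and Harun each take ₹37,500.
Eamon's share (₹112,500) is divided into 3 shares of ₹37,500: Hamish, Wren, and Elio each take ₹37,500.
Jovan's share (₹112,500) is divided into 3 shares of ₹37,500: Tamsin, Aoife, and Linnea each take ₹37,500.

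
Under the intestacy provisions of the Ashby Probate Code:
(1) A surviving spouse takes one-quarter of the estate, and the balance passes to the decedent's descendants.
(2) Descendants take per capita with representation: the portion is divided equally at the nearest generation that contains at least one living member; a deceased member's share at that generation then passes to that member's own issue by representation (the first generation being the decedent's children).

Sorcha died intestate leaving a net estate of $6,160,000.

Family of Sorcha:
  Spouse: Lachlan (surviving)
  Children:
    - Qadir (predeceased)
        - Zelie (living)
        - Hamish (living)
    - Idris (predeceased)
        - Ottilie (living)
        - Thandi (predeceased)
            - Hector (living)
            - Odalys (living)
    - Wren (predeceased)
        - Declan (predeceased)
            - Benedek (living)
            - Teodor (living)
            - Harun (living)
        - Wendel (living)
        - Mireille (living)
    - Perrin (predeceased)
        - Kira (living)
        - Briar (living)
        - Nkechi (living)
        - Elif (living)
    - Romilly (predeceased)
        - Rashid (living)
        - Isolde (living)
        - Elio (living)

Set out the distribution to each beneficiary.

Lachlan: $1,540,000; Zelie: $330,000; Hamish: $330,000; Ottilie: $330,000; Hector: $165,000; Odalys: $165,000; Benedek: $110,000; Teodor: $110,000; Harun: $110,000; Wendel: $330,000; Mireille: $330,000; Kira: $330,000; Briar: $330,000; Nkechi: $330,000; Elif: $330,000; Rashid: $330,000; Isolde: $330,000; Elio: $330,000

Lachlan takes one-quarter of $6,160,000 = $1,540,000. The remaining $4,620,000 passes to the descendants.
No child survives, so the initial division is made at the grandchildren's generation.
The descendants' portion ($4,620,000) is divided into 14 shares of $330,000: Zelie, Hamish, Ottilie, Wendel, Mireille, Kira, Briar, Nkechi, Elif, Rashid, Isolde, and Elio each take $330,000; Thandi's $330,000 share passes to Thandi's issue; Declan's $330,000 share passes to Declan's issue.
Thandi's share ($330,000) is divided into 2 shares of $165,000: Hector and Odalys each take $165,000.
Declan's share ($330,000) is divided into 3 shares of $110,000: Benedek, Teodor, and Harun each take $110,000.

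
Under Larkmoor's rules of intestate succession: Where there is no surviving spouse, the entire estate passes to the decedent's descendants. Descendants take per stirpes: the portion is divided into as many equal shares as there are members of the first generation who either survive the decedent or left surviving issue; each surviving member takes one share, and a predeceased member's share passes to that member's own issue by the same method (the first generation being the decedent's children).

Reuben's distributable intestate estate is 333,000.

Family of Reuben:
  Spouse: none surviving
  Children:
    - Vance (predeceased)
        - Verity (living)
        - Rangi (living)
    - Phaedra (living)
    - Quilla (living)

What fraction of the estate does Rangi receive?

Rangi receives 1/6 of the estate.

The entire 333,000 passes to the descendants.
That amount (333,000) is divided into 3 shares of 111,000: Phaedra and Quilla each take 111,000; Vance's 111,000 share passes to Vance's issue.
Vance's share (111,000) is divided into 2 shares of 55,500: Verity and Rangi each take 55,500.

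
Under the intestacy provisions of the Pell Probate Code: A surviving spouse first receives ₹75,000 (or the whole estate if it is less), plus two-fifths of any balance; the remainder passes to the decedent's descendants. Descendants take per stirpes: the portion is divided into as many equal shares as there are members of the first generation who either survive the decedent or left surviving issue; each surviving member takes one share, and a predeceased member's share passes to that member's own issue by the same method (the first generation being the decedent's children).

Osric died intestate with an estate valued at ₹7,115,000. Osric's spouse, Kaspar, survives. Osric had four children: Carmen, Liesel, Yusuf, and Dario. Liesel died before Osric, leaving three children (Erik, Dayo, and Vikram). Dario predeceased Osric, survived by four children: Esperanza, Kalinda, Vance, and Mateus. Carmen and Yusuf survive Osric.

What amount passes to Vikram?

Vikram receives ₹352,000.

Kaspar first takes ₹75,000, leaving a balance of ₹7,040,000. Kaspar then takes two-fifths of the balance (₹2,816,000), for a total of ₹2,891,000. The remaining ₹4,224,000 passes to the descendants.
The descendants' portion (₹4,224,000) is divided into 4 shares of ₹1,056,000: Carmen and Yusuf each take ₹1,056,000; Liesel's ₹1,056,000 share passes to Liesel's issue; Dario's ₹1,056,000 share passes to Dario's issue.
Liesel's share (₹1,056,000) is divided into 3 shares of ₹352,000: Erik, Dayo, and Vikram each take ₹352,000.
Dario's share (₹1,056,000) is divided into 4 shares of ₹264,000: Esperanza, Kalinda, Vance, and Mateus each take ₹264,000.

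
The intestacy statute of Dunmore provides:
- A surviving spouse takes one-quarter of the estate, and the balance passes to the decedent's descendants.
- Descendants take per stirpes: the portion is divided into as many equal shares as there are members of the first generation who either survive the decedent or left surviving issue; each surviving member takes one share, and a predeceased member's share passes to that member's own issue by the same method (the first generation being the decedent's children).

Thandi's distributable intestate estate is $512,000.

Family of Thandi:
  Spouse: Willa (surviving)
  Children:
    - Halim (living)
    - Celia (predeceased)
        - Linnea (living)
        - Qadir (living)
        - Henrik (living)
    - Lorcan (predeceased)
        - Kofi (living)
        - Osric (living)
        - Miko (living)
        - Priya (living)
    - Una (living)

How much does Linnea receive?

Willa takes one-quarter of $512,000 = $128,000. The remaining $384,000 passes to the descendants.
The descendants' portion ($384,000) is divided into 4 shares of $96,000: Halim and Una each take $96,000; Celia's $96,000 share passes to Celia's issue; Lorcan's $96,000 share passes to Lorcan's issue.
Celia's share ($96,000) is divided into 3 shares of $32,000: Linnea, Qadir, and Henrik each take $32,000.
Lorcan's share ($96,000) is divided into 4 shares of $24,000: Kofi, Osric, Miko, and Priya each take $24,000.

Linnea receives $32,000.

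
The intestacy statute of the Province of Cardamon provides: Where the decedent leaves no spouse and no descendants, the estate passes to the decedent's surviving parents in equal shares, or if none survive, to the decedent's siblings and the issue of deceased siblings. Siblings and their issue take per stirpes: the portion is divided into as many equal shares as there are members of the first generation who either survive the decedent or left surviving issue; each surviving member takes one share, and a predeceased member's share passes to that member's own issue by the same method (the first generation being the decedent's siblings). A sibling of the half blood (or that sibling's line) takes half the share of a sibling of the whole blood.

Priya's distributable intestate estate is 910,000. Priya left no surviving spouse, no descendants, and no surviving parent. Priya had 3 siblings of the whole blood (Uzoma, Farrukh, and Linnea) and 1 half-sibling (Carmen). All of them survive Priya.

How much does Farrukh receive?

The entire 910,000 passes to the siblings and their issue.
Counting each half-blood sibling's line as half a unit, there are 7/2 units in 910,000, so one unit is 260,000. Whole-blood lines (Uzoma, Farrukh, and Linnea) take 260,000 each; half-blood lines (Carmen) take 130,000 each.

Farrukh receives 260,000.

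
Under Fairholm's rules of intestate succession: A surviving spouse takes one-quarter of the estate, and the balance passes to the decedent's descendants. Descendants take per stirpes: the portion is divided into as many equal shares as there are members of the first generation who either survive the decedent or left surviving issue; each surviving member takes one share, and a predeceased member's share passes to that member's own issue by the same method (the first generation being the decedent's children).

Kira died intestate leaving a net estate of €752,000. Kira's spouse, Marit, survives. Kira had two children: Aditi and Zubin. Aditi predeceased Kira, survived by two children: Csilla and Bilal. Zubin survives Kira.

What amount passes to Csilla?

Marit takes one-quarter of €752,000 = €188,000. The remaining €564,000 passes to the descendants.
The descendants' portion (€564,000) is divided into 2 shares of €282,000: Zubin takes €282,000; Aditi's €282,000 share passes to Aditi's issue.
Aditi's share (€282,000) is divided into 2 shares of €141,000: Csilla and Bilal each take €141,000.

Csilla receives €141,000.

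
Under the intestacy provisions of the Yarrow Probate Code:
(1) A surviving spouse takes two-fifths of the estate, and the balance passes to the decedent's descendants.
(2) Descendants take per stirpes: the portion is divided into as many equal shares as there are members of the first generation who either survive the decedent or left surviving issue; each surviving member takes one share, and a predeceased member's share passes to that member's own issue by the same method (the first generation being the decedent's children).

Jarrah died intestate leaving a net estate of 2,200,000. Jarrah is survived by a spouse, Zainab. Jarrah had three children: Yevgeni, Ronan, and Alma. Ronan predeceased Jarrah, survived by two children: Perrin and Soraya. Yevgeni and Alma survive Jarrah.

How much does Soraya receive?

Zainab takes two-fifths of 2,200,000 = 880,000. The remaining 1,320,000 passes to the descendants.
The descendants' portion (1,320,000) is divided into 3 shares of 440,000: Yevgeni and Alma each take 440,000; Ronan's 440,000 share passes to Ronan's issue.
Ronan's share (440,000) is divided into 2 shares of 220,000: Perrin and Soraya each take 220,000.

Soraya receives 220,000.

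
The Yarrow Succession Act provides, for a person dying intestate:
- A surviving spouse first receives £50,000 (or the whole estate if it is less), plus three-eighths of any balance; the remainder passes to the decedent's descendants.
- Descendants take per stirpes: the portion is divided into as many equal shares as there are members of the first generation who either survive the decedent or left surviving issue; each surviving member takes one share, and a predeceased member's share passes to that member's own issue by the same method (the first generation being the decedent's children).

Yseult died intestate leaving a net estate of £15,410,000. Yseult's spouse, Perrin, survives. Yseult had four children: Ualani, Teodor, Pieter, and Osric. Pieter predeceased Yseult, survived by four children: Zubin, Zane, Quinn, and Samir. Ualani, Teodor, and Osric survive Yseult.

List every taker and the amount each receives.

Perrin first takes £50,000, leaving a balance of £15,360,000. Perrin then takes three-eighths of the balance (£5,760,000), for a total of £5,810,000. The remaining £9,600,000 passes to the descendants.
The descendants' portion (£9,600,000) is divided into 4 shares of £2,400,000: Ualani, Teodor, and Osric each take £2,400,000; Pieter's £2,400,000 share passes to Pieter's issue.
Pieter's share (£2,400,000) is divided into 4 shares of £600,000: Zubin, Zane, Quinn, and Samir each take £600,000.

Perrin: £5,810,000; Ualani: £2,400,000; Teodor: £2,400,000; Zubin: £600,000; Zane: £600,000; Quinn: £600,000; Samir: £600,000; Osric: £2,400,000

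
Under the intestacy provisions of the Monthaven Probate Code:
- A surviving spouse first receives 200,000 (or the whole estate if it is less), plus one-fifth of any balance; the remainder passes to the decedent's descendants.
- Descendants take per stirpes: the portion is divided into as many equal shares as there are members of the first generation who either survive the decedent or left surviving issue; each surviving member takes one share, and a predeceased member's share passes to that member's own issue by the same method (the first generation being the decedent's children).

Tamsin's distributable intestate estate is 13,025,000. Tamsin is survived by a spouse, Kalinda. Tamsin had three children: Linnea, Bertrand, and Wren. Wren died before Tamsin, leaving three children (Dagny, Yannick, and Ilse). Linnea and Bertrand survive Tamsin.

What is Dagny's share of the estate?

Dagny receives 1,140,000.

Kalinda first takes 200,000, leaving a balance of 12,825,000. Kalinda then takes one-fifth of the balance (2,565,000), for a total of 2,765,000. The remaining 10,260,000 passes to the descendants.
The descendants' portion (10,260,000) is divided into 3 shares of 3,420,000: Linnea and Bertrand each take 3,420,000; Wren's 3,420,000 share passes to Wren's issue.
Wren's share (3,420,000) is divided into 3 shares of 1,140,000: Dagny, Yannick, and Ilse each take 1,140,000.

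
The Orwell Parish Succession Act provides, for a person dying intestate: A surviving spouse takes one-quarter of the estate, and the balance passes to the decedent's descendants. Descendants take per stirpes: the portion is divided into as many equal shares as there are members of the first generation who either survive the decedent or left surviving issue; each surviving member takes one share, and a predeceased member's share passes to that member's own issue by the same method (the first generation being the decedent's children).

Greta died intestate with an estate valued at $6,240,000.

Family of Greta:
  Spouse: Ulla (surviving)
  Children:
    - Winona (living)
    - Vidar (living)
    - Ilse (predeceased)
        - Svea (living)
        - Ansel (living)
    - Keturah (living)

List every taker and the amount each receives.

Ulla takes one-quarter of $6,240,000 = $1,560,000. The remaining $4,680,000 passes to the descendants.
The descendants' portion ($4,680,000) is divided into 4 shares of $1,170,000: Winona, Vidar, and Keturah each take $1,170,000; Ilse's $1,170,000 share passes to Ilse's issue.
Ilse's share ($1,170,000) is divided into 2 shares of $585,000: Svea and Ansel each take $585,000.

Ulla: $1,560,000; Winona: $1,170,000; Vidar: $1,170,000; Svea: $585,000; Ansel: $585,000; Keturah: $1,170,000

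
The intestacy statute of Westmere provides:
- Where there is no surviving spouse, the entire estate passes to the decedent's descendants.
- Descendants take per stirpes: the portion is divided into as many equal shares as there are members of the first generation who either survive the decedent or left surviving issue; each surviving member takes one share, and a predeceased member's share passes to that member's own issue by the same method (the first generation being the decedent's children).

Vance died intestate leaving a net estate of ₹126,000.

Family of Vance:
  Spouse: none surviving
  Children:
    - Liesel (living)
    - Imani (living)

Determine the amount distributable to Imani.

The entire ₹126,000 passes to the descendants.
That amount (₹126,000) is divided into 2 shares of ₹63,000: Liesel and Imani each take ₹63,000.

Imani receives ₹63,000.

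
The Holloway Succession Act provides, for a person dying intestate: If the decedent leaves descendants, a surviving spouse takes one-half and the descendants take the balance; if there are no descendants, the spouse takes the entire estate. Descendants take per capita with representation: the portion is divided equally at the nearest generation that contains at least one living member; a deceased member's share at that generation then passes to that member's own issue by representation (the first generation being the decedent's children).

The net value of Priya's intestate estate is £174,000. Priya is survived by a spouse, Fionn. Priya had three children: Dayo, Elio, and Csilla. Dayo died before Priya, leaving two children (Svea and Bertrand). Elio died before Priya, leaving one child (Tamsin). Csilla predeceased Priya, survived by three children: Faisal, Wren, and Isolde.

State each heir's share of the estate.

Fionn: £87,000; Svea: £14,500; Bertrand: £14,500; Tamsin: £14,500; Faisal: £14,500; Wren: £14,500; Isolde: £14,500

Fionn takes one-half of £174,000 = £87,000. The remaining £87,000 passes to the descendants.
No child survives, so the initial division is made at the grandchildren's generation.
The descendants' portion (£87,000) is divided into 6 shares of £14,500: Svea, Bertrand, Tamsin, Faisal, Wren, and Isolde each take £14,500.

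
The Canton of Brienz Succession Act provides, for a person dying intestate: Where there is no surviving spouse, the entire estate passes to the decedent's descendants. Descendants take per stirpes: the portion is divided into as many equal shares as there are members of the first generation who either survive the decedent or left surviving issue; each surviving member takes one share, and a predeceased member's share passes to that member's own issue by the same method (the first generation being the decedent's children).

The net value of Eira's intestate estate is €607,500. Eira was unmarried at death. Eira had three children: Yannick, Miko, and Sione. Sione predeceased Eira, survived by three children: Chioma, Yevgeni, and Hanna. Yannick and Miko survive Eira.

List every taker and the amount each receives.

Yannick: €202,500; Miko: €202,500; Chioma: €67,500; Yevgeni: €67,500; Hanna: €67,500

The entire €607,500 passes to the descendants.
That amount (€607,500) is divided into 3 shares of €202,500: Yannick and Miko each take €202,500; Sione's €202,500 share passes to Sione's issue.
Sione's share (€202,500) is divided into 3 shares of €67,500: Chioma, Yevgeni, and Hanna each take €67,500.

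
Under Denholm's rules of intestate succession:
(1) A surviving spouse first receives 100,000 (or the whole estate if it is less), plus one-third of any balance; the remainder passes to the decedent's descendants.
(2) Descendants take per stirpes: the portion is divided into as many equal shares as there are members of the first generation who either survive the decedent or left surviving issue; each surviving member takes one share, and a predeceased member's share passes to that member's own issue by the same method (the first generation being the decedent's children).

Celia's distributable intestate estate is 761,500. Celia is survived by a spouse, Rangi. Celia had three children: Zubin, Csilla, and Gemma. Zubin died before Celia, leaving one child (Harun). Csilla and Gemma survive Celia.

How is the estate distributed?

Rangi first takes 100,000, leaving a balance of 661,500. Rangi then takes one-third of the balance (220,500), for a total of 320,500. The remaining 441,000 passes to the descendants.
The descendants' portion (441,000) is divided into 3 shares of 147,000: Csilla and Gemma each take 147,000; Zubin's 147,000 share passes to Zubin's issue.
Zubin's share (147,000) passes entirely to Harun.

Rangi: 320,500; Harun: 147,000; Csilla: 147,000; Gemma: 147,000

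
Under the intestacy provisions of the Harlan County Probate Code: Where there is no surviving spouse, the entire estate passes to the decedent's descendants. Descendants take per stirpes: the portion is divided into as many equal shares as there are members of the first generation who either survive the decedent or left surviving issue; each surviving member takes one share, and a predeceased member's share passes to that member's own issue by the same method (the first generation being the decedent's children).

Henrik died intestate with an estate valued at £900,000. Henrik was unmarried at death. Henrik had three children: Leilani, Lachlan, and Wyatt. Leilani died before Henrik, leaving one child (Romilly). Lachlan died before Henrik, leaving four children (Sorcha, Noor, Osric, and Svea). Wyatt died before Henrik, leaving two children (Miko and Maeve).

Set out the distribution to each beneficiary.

The entire £900,000 passes to the descendants.
That amount (£900,000) is divided into 3 shares of £300,000: Leilani's £300,000 share passes to Leilani's issue; Lachlan's £300,000 share passes to Lachlan's issue; Wyatt's £300,000 share passes to Wyatt's issue.
Leilani's share (£300,000) passes entirely to Romilly.
Lachlan's share (£300,000) is divided into 4 shares of £75,000: Sorcha, Noor, Osric, and Svea each take £75,000.
Wyatt's share (£300,000) is divided into 2 shares of £150,000: Miko and Maeve each take £150,000.

Romilly: £300,000; Sorcha: £75,000; Noor: £75,000; Osric: £75,000; Svea: £75,000; Miko: £150,000; Maeve: £150,000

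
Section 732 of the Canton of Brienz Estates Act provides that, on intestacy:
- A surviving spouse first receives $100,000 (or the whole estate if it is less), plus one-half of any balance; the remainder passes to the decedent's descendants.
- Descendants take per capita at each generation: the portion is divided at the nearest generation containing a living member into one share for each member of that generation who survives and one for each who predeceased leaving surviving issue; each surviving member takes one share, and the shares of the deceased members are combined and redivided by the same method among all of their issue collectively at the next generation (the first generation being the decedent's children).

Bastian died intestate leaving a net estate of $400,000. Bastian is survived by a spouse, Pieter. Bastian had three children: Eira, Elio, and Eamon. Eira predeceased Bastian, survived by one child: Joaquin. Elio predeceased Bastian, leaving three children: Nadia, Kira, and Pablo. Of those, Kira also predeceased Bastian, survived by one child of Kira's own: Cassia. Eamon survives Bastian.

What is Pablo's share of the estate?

Pieter first takes $100,000, leaving a balance of $300,000. Pieter then takes one-half of the balance ($150,000), for a total of $250,000. The remaining $150,000 passes to the descendants.
The descendants' portion ($150,000) is divided at the children's generation into 3 shares of $50,000. Eamon takes $50,000. The 2 shares of the deceased (Eira and Elio) are combined into a pool of $100,000.
That pool ($100,000) is divided at the grandchildren's generation into 4 shares of $25,000. Joaquin, Nadia, and Pablo each take $25,000. The remaining share for the deceased Kira ($25,000) is carried to the next generation.
That pool ($25,000) passes entirely to Cassia, the sole taker at the great-grandchildren's generation.

Pablo receives $25,000.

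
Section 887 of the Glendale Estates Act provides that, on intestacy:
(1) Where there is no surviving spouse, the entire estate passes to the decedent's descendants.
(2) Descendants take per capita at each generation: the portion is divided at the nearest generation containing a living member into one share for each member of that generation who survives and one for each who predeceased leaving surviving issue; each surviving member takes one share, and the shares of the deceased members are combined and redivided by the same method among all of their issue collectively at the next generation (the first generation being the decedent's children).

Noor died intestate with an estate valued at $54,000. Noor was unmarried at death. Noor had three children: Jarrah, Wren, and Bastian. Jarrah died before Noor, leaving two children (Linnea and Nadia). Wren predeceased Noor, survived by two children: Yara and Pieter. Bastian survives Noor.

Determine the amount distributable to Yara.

Yara receives $9,000.

The entire $54,000 passes to the descendants.
That amount ($54,000) is divided at the children's generation into 3 shares of $18,000. Bastian takes $18,000. The 2 shares of the deceased (Jarrah and Wren) are combined into a pool of $36,000.
That pool ($36,000) is divided at the grandchildren's generation equally among Linnea, Nadia, Yara, and Pieter: $9,000 each.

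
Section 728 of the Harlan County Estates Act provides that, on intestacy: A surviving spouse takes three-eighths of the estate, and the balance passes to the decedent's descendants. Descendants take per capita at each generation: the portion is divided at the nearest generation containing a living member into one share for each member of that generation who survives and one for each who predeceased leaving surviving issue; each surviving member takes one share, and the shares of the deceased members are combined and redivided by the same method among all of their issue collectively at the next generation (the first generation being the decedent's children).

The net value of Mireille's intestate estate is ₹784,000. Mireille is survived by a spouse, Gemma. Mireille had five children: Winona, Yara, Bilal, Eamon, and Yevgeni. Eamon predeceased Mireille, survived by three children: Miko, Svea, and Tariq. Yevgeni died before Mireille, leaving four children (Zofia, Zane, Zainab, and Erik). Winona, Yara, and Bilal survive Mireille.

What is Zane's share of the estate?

Gemma takes three-eighths of ₹784,000 = ₹294,000. The remaining ₹490,000 passes to the descendants.
The descendants' portion (₹490,000) is divided at the children's generation into 5 shares of ₹98,000. Winona, Yara, and Bilal each take ₹98,000. The 2 shares of the deceased (Eamon and Yevgeni) are combined into a pool of ₹196,000.
That pool (₹196,000) is divided at the grandchildren's generation equally among Miko, Svea, Tariq, Zofia, Zane, Zainab, and Erik: ₹28,000 each.

Zane receives ₹28,000.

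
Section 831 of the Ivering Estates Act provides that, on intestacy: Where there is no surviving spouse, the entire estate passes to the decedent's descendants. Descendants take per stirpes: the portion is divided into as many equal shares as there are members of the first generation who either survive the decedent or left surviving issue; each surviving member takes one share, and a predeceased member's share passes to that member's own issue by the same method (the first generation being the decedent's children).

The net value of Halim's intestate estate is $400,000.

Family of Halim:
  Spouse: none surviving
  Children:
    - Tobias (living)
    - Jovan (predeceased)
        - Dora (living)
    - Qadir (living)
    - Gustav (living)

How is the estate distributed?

Tobias: $100,000; Dora: $100,000; Qadir: $100,000; Gustav: $100,000

The entire $400,000 passes to the descendants.
That amount ($400,000) is divided into 4 shares of $100,000: Tobias, Qadir, and Gustav each take $100,000; Jovan's $100,000 share passes to Jovan's issue.
Jovan's share ($100,000) passes entirely to Dora.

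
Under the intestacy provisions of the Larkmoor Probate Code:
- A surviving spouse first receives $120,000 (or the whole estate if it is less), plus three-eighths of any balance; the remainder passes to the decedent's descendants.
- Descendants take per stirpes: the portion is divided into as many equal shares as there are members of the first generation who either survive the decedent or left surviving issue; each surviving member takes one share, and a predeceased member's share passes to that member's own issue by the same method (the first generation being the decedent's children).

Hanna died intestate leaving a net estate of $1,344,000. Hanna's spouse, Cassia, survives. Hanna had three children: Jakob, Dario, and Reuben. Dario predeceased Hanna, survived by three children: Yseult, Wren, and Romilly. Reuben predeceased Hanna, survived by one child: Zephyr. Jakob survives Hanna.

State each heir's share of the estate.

Cassia first takes $120,000, leaving a balance of $1,224,000. Cassia then takes three-eighths of the balance ($459,000), for a total of $579,000. The remaining $765,000 passes to the descendants.
The descendants' portion ($765,000) is divided into 3 shares of $255,000: Jakob takes $255,000; Dario's $255,000 share passes to Dario's issue; Reuben's $255,000 share passes to Reuben's issue.
Dario's share ($255,000) is divided into 3 shares of $85,000: Yseult, Wren, and Romilly each take $85,000.
Reuben's share ($255,000) passes entirely to Zephyr.

Cassia: $579,000; Jakob: $255,000; Yseult: $85,000; Wren: $85,000; Romilly: $85,000; Zephyr: $255,000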